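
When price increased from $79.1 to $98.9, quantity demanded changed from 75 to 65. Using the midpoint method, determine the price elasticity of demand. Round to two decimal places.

-0.64

%ΔQ = (65 − 75)/[(75 + 65)/2] = -10/70 ≈ -0.1429.
%ΔP = (98.9 − 79.1)/[(79.1 + 98.9)/2] = 19.8/89 ≈ 0.2225.
Arc elasticity E = %ΔQ/%ΔP ≈ -0.1429/0.2225 ≈ -0.64.
|E| < 1: demand is inelastic over this range.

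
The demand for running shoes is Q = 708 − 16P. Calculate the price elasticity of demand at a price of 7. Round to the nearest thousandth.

-0.188

At P = 7, Q = 596.
dQ/dP = −16.
Point elasticity E = (dQ/dP)·(P/Q) = -16 × 7/596 ≈ -0.188.
|E| < 1, so demand is inelastic at this price.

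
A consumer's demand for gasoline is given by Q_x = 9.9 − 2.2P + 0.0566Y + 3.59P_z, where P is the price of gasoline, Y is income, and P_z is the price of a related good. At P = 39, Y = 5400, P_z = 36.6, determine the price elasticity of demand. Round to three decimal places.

-0.238

Q_x = 9.9 − 2.2(39) + 0.0566(5400) + 3.59(36.6) = 9.9 − 85.8 + 305.64 + 131.394 = 361.134.
∂Q_x/∂P = −2.2, so E_p = (−2.2)·(39/361.134) ≈ -0.238.
|E_p| < 1: demand is inelastic.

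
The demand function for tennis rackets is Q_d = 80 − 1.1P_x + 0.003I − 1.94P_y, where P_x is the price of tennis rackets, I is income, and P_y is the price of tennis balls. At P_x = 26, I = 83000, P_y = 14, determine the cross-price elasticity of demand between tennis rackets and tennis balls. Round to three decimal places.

At the given point, Q_d = 80 − 1.1(26) + 0.003(83000) − 1.94(14) = 80 − 28.6 + 249 − 27.16 = 273.24.
∂Q_d/∂P_y = −1.94, so E_xy = -1.94·(14/273.24) ≈ -0.099.
E_xy < 0: the goods are complements.

-0.099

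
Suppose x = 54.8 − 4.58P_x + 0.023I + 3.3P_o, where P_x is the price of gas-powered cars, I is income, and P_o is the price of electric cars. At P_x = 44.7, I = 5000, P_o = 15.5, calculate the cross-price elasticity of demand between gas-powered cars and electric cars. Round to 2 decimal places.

3.15

Evaluating quantity at (P_x, I, P_o) gives x = 54.8 − 4.58(44.7) + 0.023(5000) + 3.3(15.5) = 54.8 − 204.726 + 115 + 51.15 = 16.224.
∂x/∂P_o = +3.3, so E_xy = 3.3·(15.5/16.224) ≈ 3.15.
E_xy > 0: the goods are substitutes.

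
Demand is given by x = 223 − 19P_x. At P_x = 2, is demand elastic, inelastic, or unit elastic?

At P_x = 2, x = 185.
dx/dP_x = −19.
Point elasticity E = (dx/dP_x)·(P_x/x) = -19 × 2/185 ≈ -0.205.
|E| ≈ 0.205 < 1, so demand is inelastic.

inelastic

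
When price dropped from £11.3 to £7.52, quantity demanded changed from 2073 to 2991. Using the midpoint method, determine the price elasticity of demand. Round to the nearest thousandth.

%Δq = (2991 − 2073)/[(2073 + 2991)/2] = 918/2532 ≈ 0.3626.
%Δp = (7.52 − 11.3)/[(11.3 + 7.52)/2] = -3.78/9.41 ≈ -0.4017.
Arc elasticity E = %Δq/%Δp ≈ 0.3626/-0.4017 ≈ -0.903.
|E| < 1: demand is inelastic over this range.

-0.903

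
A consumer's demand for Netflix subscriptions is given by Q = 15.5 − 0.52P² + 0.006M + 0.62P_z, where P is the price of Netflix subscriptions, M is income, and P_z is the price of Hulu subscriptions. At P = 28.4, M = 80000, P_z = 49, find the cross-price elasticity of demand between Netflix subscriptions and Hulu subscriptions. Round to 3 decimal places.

0.285

First evaluate Q: 15.5 − 0.52(28.4)² + 0.006(80000) + 0.62(49) = 15.5 − 419.4112 + 480 + 30.38 = 106.4688.
∂Q/∂P_z = +0.62, so E_xy = 0.62·(49/106.4688) ≈ 0.285.
E_xy > 0: the goods are substitutes.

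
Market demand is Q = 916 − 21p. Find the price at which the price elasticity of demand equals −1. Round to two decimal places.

For linear demand Q = a − bp, E = −bp/(a − bp). |E| = 1 ⇒ bp = a − bp ⇒ p = a/(2b).
p = 916/(2·21) ≈ 21.81.

21.81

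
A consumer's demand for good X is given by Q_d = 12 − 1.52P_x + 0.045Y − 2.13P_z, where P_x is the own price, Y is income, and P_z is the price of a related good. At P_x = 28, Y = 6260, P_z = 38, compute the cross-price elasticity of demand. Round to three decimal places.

Q_d = 12 − 1.52(28) + 0.045(6260) − 2.13(38) = 12 − 42.56 + 281.7 − 80.94 = 170.2.
∂Q_d/∂P_z = −2.13, so E_xy = -2.13·(38/170.2) ≈ -0.476.
E_xy < 0: the goods are complements.

-0.476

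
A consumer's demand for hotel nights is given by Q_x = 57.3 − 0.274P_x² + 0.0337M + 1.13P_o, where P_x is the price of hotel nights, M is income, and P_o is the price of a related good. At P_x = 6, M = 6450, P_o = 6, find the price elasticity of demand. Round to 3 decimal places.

-0.073

Evaluating quantity at (P_x, M, P_o) gives Q_x = 57.3 − 0.274(6)² + 0.0337(6450) + 1.13(6) = 57.3 − 9.864 + 217.365 + 6.78 = 271.581.
∂Q_x/∂P_x = −2·0.274·P_x = -3.288, so E_p = -3.288·(6/271.581) ≈ -0.073.
|E_p| < 1: demand is inelastic.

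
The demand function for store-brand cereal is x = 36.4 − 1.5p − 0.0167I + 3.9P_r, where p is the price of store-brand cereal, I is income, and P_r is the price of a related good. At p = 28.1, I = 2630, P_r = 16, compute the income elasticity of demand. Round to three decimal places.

Evaluating quantity at (p, I, P_r) gives x = 36.4 − 1.5(28.1) − 0.0167(2630) + 3.9(16) = 36.4 − 42.15 − 43.921 + 62.4 = 12.729.
∂x/∂I = −0.0167, so E_I = -0.0167·(2630/12.729) ≈ -3.450.
E_I < 0: inferior good.

-3.450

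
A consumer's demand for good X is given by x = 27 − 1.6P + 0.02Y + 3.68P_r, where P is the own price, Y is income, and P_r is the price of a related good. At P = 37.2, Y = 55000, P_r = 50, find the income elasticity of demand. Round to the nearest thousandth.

0.879

x = 27 − 1.6(37.2) + 0.02(55000) + 3.68(50) = 27 − 59.52 + 1100 + 184 = 1251.48.
∂x/∂Y = +0.02, so E_I = 0.02·(55000/1251.48) ≈ 0.879.
E_I ∈ (0,1): normal good (necessity).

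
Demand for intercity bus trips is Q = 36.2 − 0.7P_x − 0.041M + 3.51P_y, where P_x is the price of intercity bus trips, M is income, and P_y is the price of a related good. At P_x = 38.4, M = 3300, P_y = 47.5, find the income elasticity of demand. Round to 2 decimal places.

Evaluating quantity at (P_x, M, P_y) gives Q = 36.2 − 0.7(38.4) − 0.041(3300) + 3.51(47.5) = 36.2 − 26.88 − 135.3 + 166.725 = 40.745.
∂Q/∂M = −0.041, so E_I = -0.041·(3300/40.745) ≈ -3.32.
E_I < 0: inferior good.

-3.32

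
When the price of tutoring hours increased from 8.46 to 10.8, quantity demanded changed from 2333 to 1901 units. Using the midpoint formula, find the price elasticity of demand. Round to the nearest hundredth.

%Δq = (1901 − 2333)/[(2333 + 1901)/2] = -432/2117 ≈ -0.2041.
%ΔP = (10.8 − 8.46)/[(8.46 + 10.8)/2] = 2.34/9.63 ≈ 0.2430.
Arc elasticity E = %Δq/%ΔP ≈ -0.2041/0.2430 ≈ -0.84.
|E| < 1: demand is inelastic over this range.

-0.84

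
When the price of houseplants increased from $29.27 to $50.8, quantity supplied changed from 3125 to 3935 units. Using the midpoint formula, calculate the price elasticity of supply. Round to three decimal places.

%ΔQ = (3935 − 3125)/[(3125 + 3935)/2] = 810/3530 ≈ 0.2295.
%Δp = (50.8 − 29.27)/[(29.27 + 50.8)/2] = 21.53/40.035 ≈ 0.5378.
Arc elasticity E = %ΔQ/%Δp ≈ 0.2295/0.5378 ≈ 0.427.
|E| < 1: supply is inelastic over this range.

0.427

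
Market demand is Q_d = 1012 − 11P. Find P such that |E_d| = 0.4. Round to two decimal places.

26.29

Set −bP/(a − bP) = −0.4 ⇒ bP = 0.4(a − bP) ⇒ bP(1+0.4) = 0.4·a.
P = 0.4·1012/(11·1.4) ≈ 26.29.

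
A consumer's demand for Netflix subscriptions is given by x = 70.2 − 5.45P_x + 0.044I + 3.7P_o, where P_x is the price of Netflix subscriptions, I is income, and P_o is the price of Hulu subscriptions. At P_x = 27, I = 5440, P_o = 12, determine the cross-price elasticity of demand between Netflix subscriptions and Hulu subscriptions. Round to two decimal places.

At the given point, x = 70.2 − 5.45(27) + 0.044(5440) + 3.7(12) = 70.2 − 147.15 + 239.36 + 44.4 = 206.81.
∂x/∂P_o = +3.7, so E_xy = 3.7·(12/206.81) ≈ 0.21.
E_xy > 0: the goods are substitutes.

0.21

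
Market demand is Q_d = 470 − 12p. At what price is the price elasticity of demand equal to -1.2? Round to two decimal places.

Set −bp/(a − bp) = −1.2 ⇒ bp = 1.2(a − bp) ⇒ bp(1+1.2) = 1.2·a.
p = 1.2·470/(12·2.2) ≈ 21.36.

21.36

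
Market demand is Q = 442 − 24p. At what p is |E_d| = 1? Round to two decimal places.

For linear demand Q = a − bp, E = −bp/(a − bp). |E| = 1 ⇒ bp = a − bp ⇒ p = a/(2b).
p = 442/(2·24) ≈ 9.21.

9.21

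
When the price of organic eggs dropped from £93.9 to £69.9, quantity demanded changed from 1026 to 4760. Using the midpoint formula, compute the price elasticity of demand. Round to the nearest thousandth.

-4.405

%Δq = (4760 − 1026)/[(1026 + 4760)/2] = 3734/2893 ≈ 1.2907.
%ΔP = (69.9 − 93.9)/[(93.9 + 69.9)/2] = -24/81.9 ≈ -0.2930.
Arc elasticity E = %Δq/%ΔP ≈ 1.2907/-0.2930 ≈ -4.405.
|E| > 1: demand is elastic over this range.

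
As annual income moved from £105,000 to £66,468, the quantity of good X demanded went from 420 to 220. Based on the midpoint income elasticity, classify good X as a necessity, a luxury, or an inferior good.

%ΔQ = (220 − 420)/[(420+220)/2] = -200/320 ≈ -0.6250.
%ΔM = (66,468 − 105,000)/[(105,000+66,468)/2] = -38532/85734 ≈ -0.4494.
E_I = %ΔQ/%ΔM ≈ 1.391.
E_I > 1: normal good (luxury).

luxury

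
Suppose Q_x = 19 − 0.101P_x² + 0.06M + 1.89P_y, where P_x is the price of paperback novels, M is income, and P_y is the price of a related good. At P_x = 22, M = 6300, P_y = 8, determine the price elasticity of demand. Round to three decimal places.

-0.269

First evaluate Q_x: 19 − 0.101(22)² + 0.06(6300) + 1.89(8) = 19 − 48.884 + 378 + 15.12 = 363.236.
∂Q_x/∂P_x = −2·0.101·P_x = -4.444, so E_p = -4.444·(22/363.236) ≈ -0.269.
|E_p| < 1: demand is inelastic.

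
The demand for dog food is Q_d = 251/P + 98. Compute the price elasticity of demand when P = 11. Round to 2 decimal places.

At P = 11, Q_d = 120.8182.
dQ_d/dP = −251/P² = −2.0744.
Point elasticity E = (dQ_d/dP)·(P/Q_d) = -2.0744 × 11/120.8182 ≈ -0.19.
|E| < 1, so demand is inelastic at this price.

-0.19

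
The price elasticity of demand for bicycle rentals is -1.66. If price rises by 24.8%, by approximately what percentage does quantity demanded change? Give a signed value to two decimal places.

-41.17

%ΔQ ≈ E × %ΔP = (-1.66) × (24.8%) ≈ -41.17%.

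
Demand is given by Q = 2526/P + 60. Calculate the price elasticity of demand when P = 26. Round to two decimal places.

At P = 26, Q = 157.1538.
dQ/dP = −2526/P² = −3.7367.
Point elasticity E = (dQ/dP)·(P/Q) = -3.7367 × 26/157.1538 ≈ -0.62.
|E| < 1, so demand is inelastic at this price.

-0.62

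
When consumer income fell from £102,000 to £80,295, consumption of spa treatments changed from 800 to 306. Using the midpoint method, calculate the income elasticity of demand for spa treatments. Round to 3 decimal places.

3.751

%ΔQ = (306 − 800)/[(800+306)/2] = -494/553 ≈ -0.8933.
%ΔY = (80,295 − 102,000)/[(102,000+80,295)/2] = -21705/91147.5 ≈ -0.2381.
E_I = %ΔQ/%ΔY ≈ 3.751.
E_I > 1: normal good (luxury).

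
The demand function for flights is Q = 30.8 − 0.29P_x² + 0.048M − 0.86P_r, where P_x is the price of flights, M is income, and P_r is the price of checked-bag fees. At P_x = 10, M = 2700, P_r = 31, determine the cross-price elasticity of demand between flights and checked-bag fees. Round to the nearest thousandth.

At the given point, Q = 30.8 − 0.29(10)² + 0.048(2700) − 0.86(31) = 30.8 − 29 + 129.6 − 26.66 = 104.74.
∂Q/∂P_r = −0.86, so E_xy = -0.86·(31/104.74) ≈ -0.255.
E_xy < 0: the goods are complements.

-0.255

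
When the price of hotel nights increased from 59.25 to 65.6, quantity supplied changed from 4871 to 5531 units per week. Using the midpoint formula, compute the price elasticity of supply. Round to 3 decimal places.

%ΔQ = (5531 − 4871)/[(4871 + 5531)/2] = 660/5201 ≈ 0.1269.
%Δp = (65.6 − 59.25)/[(59.25 + 65.6)/2] = 6.35/62.425 ≈ 0.1017.
Arc elasticity E = %ΔQ/%Δp ≈ 0.1269/0.1017 ≈ 1.248.
|E| > 1: supply is elastic over this range.

1.248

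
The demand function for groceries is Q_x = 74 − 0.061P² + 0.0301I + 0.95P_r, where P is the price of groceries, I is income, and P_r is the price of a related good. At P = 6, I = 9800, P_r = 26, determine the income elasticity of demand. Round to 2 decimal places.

Substituting, Q_x = 74 − 0.061(6)² + 0.0301(9800) + 0.95(26) = 74 − 2.196 + 294.98 + 24.7 = 391.484.
∂Q_x/∂I = +0.0301, so E_I = 0.0301·(9800/391.484) ≈ 0.75.
E_I ∈ (0,1): normal good (necessity).

0.75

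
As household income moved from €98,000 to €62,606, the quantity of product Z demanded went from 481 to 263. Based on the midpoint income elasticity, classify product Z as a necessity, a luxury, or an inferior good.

%ΔQ = (263 − 481)/[(481+263)/2] = -218/372 ≈ -0.5860.
%ΔY = (62,606 − 98,000)/[(98,000+62,606)/2] = -35394/80303 ≈ -0.4408.
E_I = %ΔQ/%ΔY ≈ 1.330.
E_I > 1: normal good (luxury).

luxury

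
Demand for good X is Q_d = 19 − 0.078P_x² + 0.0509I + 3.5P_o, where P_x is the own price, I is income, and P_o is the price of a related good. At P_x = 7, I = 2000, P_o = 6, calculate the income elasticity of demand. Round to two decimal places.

0.74

Substituting, Q_d = 19 − 0.078(7)² + 0.0509(2000) + 3.5(6) = 19 − 3.822 + 101.8 + 21 = 137.978.
∂Q_d/∂I = +0.0509, so E_I = 0.0509·(2000/137.978) ≈ 0.74.
E_I ∈ (0,1): normal good (necessity).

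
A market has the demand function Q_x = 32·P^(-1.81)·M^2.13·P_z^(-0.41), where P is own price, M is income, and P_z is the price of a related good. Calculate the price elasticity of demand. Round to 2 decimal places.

-1.81

For a Cobb–Douglas (constant-elasticity) form Q_x = A·P^α·…, the elasticity with respect to P equals the exponent α at every point.
Here the exponent on P is -1.81, so the price elasticity of demand is -1.81.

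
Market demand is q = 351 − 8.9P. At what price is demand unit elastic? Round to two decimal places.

For linear demand q = a − bP, E = −bP/(a − bP). |E| = 1 ⇒ bP = a − bP ⇒ P = a/(2b).
P = 351/(2·8.9) ≈ 19.72.

19.72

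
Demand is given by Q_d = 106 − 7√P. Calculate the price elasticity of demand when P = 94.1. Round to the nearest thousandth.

-0.891

At P = 94.1, Q_d = 38.0964.
dQ_d/dP = −7/(2√P) = −7/(2·9.7005).
Point elasticity E = (dQ_d/dP)·(P/Q_d) = -0.3608 × 94.1/38.0964 ≈ -0.891.
|E| < 1, so demand is inelastic at this price.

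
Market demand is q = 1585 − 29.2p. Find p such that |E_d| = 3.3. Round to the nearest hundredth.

41.66

Set −bp/(a − bp) = −3.3 ⇒ bp = 3.3(a − bp) ⇒ bp(1+3.3) = 3.3·a.
p = 3.3·1585/(29.2·4.3) ≈ 41.66.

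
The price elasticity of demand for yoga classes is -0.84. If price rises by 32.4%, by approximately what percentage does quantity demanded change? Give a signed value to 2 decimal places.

%ΔQ ≈ E × %ΔP = (-0.84) × (32.4%) ≈ -27.22%.

-27.22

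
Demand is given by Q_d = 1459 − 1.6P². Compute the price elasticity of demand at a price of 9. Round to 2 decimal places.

At P = 9, Q_d = 1329.4.
dQ_d/dP = −2·1.6·P = −28.8.
Point elasticity E = (dQ_d/dP)·(P/Q_d) = -28.8 × 9/1329.4 ≈ -0.19.
|E| < 1, so demand is inelastic at this price.

-0.19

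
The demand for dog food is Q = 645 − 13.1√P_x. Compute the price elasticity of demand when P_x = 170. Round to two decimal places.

-0.18

At P_x = 170, Q = 474.1969.
dQ/dP_x = −13.1/(2√P_x) = −13.1/(2·13.0384).
Point elasticity E = (dQ/dP_x)·(P_x/Q) = -0.5024 × 170/474.1969 ≈ -0.18.
|E| < 1, so demand is inelastic at this price.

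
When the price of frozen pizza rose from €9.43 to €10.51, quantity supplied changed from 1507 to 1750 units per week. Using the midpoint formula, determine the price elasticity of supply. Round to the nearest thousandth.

%ΔQ = (1750 − 1507)/[(1507 + 1750)/2] = 243/1628.5 ≈ 0.1492.
%ΔP = (10.51 − 9.43)/[(9.43 + 10.51)/2] = 1.08/9.97 ≈ 0.1083.
Arc elasticity E = %ΔQ/%ΔP ≈ 0.1492/0.1083 ≈ 1.377.
|E| > 1: supply is elastic over this range.

1.377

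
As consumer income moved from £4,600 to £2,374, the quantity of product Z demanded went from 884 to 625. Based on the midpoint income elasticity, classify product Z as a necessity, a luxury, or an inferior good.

%ΔQ = (625 − 884)/[(884+625)/2] = -259/754.5 ≈ -0.3433.
%ΔI = (2,374 − 4,600)/[(4,600+2,374)/2] = -2226/3487 ≈ -0.6384.
E_I = %ΔQ/%ΔI ≈ 0.538.
E_I ∈ (0,1): normal good (necessity).

necessity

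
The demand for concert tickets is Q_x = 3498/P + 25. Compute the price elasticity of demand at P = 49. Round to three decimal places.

-0.741

At P = 49, Q_x = 96.3878.
dQ_x/dP = −3498/P² = −1.4569.
Point elasticity E = (dQ_x/dP)·(P/Q_x) = -1.4569 × 49/96.3878 ≈ -0.741.
|E| < 1, so demand is inelastic at this price.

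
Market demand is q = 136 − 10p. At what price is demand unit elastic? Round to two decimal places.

6.80

For linear demand q = a − bp, E = −bp/(a − bp). |E| = 1 ⇒ bp = a − bp ⇒ p = a/(2b).
p = 136/(2·10) = 6.80.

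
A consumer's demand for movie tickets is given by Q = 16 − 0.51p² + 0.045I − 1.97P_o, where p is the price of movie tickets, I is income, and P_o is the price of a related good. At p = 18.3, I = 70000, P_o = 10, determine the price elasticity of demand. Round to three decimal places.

-0.115

Q = 16 − 0.51(18.3)² + 0.045(70000) − 1.97(10) = 16 − 170.7939 + 3150 − 19.7 = 2975.5061.
∂Q/∂p = −2·0.51·p = -18.666, so E_p = -18.666·(18.3/2975.5061) ≈ -0.115.
|E_p| < 1: demand is inelastic.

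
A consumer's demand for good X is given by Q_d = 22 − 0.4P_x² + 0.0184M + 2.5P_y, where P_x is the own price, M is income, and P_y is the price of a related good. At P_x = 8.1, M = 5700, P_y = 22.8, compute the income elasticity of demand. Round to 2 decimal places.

0.67

At the given point, Q_d = 22 − 0.4(8.1)² + 0.0184(5700) + 2.5(22.8) = 22 − 26.244 + 104.88 + 57 = 157.636.
∂Q_d/∂M = +0.0184, so E_I = 0.0184·(5700/157.636) ≈ 0.67.
E_I ∈ (0,1): normal good (necessity).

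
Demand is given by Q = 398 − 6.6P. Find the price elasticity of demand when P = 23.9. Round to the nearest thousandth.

At P = 23.9, Q = 240.26.
dQ/dP = −6.6.
Point elasticity E = (dQ/dP)·(P/Q) = -6.6 × 23.9/240.26 ≈ -0.657.
|E| < 1, so demand is inelastic at this price.

-0.657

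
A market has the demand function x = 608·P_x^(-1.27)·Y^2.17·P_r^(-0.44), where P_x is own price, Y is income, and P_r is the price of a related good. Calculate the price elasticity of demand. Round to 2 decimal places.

-1.27

For a Cobb–Douglas (constant-elasticity) form x = A·P_x^α·…, the elasticity with respect to P_x equals the exponent α at every point.
Here the exponent on P_x is -1.27, so the price elasticity of demand is -1.27.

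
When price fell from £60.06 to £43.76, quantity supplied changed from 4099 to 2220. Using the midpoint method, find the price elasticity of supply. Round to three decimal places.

%Δq = (2220 − 4099)/[(4099 + 2220)/2] = -1879/3159.5 ≈ -0.5947.
%Δp = (43.76 − 60.06)/[(60.06 + 43.76)/2] = -16.3/51.91 ≈ -0.3140.
Arc elasticity E = %Δq/%Δp ≈ -0.5947/-0.3140 ≈ 1.894.
|E| > 1: supply is elastic over this range.

1.894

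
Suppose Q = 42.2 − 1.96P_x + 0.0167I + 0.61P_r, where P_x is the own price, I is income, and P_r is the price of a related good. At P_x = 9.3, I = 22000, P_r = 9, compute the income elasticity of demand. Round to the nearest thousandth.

0.926

Q = 42.2 − 1.96(9.3) + 0.0167(22000) + 0.61(9) = 42.2 − 18.228 + 367.4 + 5.49 = 396.862.
∂Q/∂I = +0.0167, so E_I = 0.0167·(22000/396.862) ≈ 0.926.
E_I ∈ (0,1): normal good (necessity).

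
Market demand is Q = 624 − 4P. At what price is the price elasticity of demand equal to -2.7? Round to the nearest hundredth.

Set −bP/(a − bP) = −2.7 ⇒ bP = 2.7(a − bP) ⇒ bP(1+2.7) = 2.7·a.
P = 2.7·624/(4·3.7) ≈ 113.84.

113.84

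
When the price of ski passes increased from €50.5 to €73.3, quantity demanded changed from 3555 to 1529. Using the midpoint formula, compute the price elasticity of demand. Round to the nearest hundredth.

-2.16

%ΔQ = (1529 − 3555)/[(3555 + 1529)/2] = -2026/2542 ≈ -0.7970.
%Δp = (73.3 − 50.5)/[(50.5 + 73.3)/2] = 22.8/61.9 ≈ 0.3683.
Arc elasticity E = %ΔQ/%Δp ≈ -0.7970/0.3683 ≈ -2.16.
|E| > 1: demand is elastic over this range.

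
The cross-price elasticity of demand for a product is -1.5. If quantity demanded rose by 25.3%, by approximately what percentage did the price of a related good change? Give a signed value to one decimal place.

%ΔQ ≈ E × %ΔP_y ⇒ %ΔP_y = %ΔQ / E = (25.3%)/(-1.5) ≈ -16.9%.

-16.9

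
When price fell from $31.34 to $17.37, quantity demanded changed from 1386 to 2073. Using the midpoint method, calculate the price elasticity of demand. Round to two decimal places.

%ΔQ = (2073 − 1386)/[(1386 + 2073)/2] = 687/1729.5 ≈ 0.3972.
%ΔP = (17.37 − 31.34)/[(31.34 + 17.37)/2] = -13.97/24.355 ≈ -0.5736.
Arc elasticity E = %ΔQ/%ΔP ≈ 0.3972/-0.5736 ≈ -0.69.
|E| < 1: demand is inelastic over this range.

-0.69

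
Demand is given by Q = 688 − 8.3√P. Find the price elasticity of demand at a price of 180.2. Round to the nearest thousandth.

-0.097

At P = 180.2, Q = 576.582.
dQ/dP = −8.3/(2√P) = −8.3/(2·13.4239).
Point elasticity E = (dQ/dP)·(P/Q) = -0.3092 × 180.2/576.582 ≈ -0.097.
|E| < 1, so demand is inelastic at this price.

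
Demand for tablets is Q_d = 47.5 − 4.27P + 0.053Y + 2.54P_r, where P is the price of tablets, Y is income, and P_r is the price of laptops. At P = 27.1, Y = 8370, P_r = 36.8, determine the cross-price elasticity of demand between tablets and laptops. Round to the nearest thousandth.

Q_d = 47.5 − 4.27(27.1) + 0.053(8370) + 2.54(36.8) = 47.5 − 115.717 + 443.61 + 93.472 = 468.865.
∂Q_d/∂P_r = +2.54, so E_xy = 2.54·(36.8/468.865) ≈ 0.199.
E_xy > 0: the goods are substitutes.

0.199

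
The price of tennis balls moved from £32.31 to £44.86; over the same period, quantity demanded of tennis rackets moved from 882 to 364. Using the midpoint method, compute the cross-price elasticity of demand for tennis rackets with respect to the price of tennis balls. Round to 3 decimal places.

%ΔQ_x = (364 − 882)/[(882+364)/2] = -518/623 ≈ -0.8315.
%ΔP_y = (44.86 − 32.31)/[(32.31+44.86)/2] ≈ 0.3253.
E_xy = -0.8315/0.3253 ≈ -2.556.
E_xy < 0, so tennis rackets and tennis balls are complements.

-2.556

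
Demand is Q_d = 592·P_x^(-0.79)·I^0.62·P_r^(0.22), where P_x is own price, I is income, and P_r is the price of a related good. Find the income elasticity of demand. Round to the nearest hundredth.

For a Cobb–Douglas (constant-elasticity) form Q_d = A·I^α·…, the elasticity with respect to I equals the exponent α at every point.
Here the exponent on I is 0.62, so the income elasticity of demand is 0.62.

0.62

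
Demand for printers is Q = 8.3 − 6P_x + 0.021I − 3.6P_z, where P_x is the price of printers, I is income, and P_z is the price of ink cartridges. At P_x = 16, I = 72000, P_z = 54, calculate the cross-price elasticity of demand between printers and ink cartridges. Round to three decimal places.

-0.158

At the given point, Q = 8.3 − 6(16) + 0.021(72000) − 3.6(54) = 8.3 − 96 + 1512 − 194.4 = 1229.9.
∂Q/∂P_z = −3.6, so E_xy = -3.6·(54/1229.9) ≈ -0.158.
E_xy < 0: the goods are complements.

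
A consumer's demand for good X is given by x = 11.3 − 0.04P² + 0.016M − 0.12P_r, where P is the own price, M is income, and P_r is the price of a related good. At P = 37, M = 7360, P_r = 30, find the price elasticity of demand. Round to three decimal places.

-1.549

Substituting, x = 11.3 − 0.04(37)² + 0.016(7360) − 0.12(30) = 11.3 − 54.76 + 117.76 − 3.6 = 70.7.
∂x/∂P = −2·0.04·P = -2.96, so E_p = -2.96·(37/70.7) ≈ -1.549.
|E_p| > 1: demand is elastic.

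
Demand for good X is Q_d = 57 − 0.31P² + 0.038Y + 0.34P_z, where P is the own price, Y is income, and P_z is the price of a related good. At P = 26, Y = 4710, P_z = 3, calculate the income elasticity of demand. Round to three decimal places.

Q_d = 57 − 0.31(26)² + 0.038(4710) + 0.34(3) = 57 − 209.56 + 178.98 + 1.02 = 27.44.
∂Q_d/∂Y = +0.038, so E_I = 0.038·(4710/27.44) ≈ 6.523.
E_I > 1: normal good (luxury).

6.523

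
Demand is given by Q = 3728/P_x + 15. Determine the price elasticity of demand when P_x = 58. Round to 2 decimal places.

-0.81

At P_x = 58, Q = 79.2759.
dQ/dP_x = −3728/P_x² = −1.1082.
Point elasticity E = (dQ/dP_x)·(P_x/Q) = -1.1082 × 58/79.2759 ≈ -0.81.
|E| < 1, so demand is inelastic at this price.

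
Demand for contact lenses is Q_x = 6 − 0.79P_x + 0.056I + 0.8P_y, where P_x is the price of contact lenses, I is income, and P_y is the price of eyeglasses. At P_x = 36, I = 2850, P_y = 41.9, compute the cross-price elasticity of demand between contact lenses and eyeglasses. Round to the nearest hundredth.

First evaluate Q_x: 6 − 0.79(36) + 0.056(2850) + 0.8(41.9) = 6 − 28.44 + 159.6 + 33.52 = 170.68.
∂Q_x/∂P_y = +0.8, so E_xy = 0.8·(41.9/170.68) ≈ 0.20.
E_xy > 0: the goods are substitutes.

0.20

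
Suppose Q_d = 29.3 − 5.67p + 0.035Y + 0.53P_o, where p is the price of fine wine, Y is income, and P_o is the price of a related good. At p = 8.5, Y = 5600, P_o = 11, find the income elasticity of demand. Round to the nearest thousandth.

Substituting, Q_d = 29.3 − 5.67(8.5) + 0.035(5600) + 0.53(11) = 29.3 − 48.195 + 196 + 5.83 = 182.935.
∂Q_d/∂Y = +0.035, so E_I = 0.035·(5600/182.935) ≈ 1.071.
E_I > 1: normal good (luxury).

1.071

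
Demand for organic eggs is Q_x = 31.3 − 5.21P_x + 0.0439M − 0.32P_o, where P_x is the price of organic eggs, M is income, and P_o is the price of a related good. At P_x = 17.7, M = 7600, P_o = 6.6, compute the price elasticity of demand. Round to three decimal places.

-0.341

At the given point, Q_x = 31.3 − 5.21(17.7) + 0.0439(7600) − 0.32(6.6) = 31.3 − 92.217 + 333.64 − 2.112 = 270.611.
∂Q_x/∂P_x = −5.21, so E_p = (−5.21)·(17.7/270.611) ≈ -0.341.
|E_p| < 1: demand is inelastic.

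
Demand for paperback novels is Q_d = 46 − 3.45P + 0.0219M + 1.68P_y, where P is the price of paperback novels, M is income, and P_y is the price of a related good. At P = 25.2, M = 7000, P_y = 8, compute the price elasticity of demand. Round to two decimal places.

Evaluating quantity at (P, M, P_y) gives Q_d = 46 − 3.45(25.2) + 0.0219(7000) + 1.68(8) = 46 − 86.94 + 153.3 + 13.44 = 125.8.
∂Q_d/∂P = −3.45, so E_p = (−3.45)·(25.2/125.8) ≈ -0.69.
|E_p| < 1: demand is inelastic.

-0.69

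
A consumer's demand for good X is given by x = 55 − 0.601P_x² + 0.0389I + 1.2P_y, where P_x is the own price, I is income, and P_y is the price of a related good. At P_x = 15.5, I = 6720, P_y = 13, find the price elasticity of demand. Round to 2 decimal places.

-1.54

First evaluate x: 55 − 0.601(15.5)² + 0.0389(6720) + 1.2(13) = 55 − 144.3903 + 261.408 + 15.6 = 187.6178.
∂x/∂P_x = −2·0.601·P_x = -18.631, so E_p = -18.631·(15.5/187.6178) ≈ -1.54.
|E_p| > 1: demand is elastic.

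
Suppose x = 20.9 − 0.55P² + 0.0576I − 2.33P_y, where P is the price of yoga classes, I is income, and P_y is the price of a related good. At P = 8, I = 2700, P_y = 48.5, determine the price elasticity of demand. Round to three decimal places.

-2.495

x = 20.9 − 0.55(8)² + 0.0576(2700) − 2.33(48.5) = 20.9 − 35.2 + 155.52 − 113.005 = 28.215.
∂x/∂P = −2·0.55·P = -8.8, so E_p = -8.8·(8/28.215) ≈ -2.495.
|E_p| > 1: demand is elastic.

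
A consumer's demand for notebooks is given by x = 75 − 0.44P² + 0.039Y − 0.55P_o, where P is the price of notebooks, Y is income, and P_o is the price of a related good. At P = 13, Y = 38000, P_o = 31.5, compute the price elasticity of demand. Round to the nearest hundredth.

-0.10

x = 75 − 0.44(13)² + 0.039(38000) − 0.55(31.5) = 75 − 74.36 + 1482 − 17.325 = 1465.315.
∂x/∂P = −2·0.44·P = -11.44, so E_p = -11.44·(13/1465.315) ≈ -0.10.
|E_p| < 1: demand is inelastic.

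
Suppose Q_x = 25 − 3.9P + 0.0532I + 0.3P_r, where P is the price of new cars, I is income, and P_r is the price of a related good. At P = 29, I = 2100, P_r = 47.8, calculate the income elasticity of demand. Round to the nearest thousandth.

Substituting, Q_x = 25 − 3.9(29) + 0.0532(2100) + 0.3(47.8) = 25 − 113.1 + 111.72 + 14.34 = 37.96.
∂Q_x/∂I = +0.0532, so E_I = 0.0532·(2100/37.96) ≈ 2.943.
E_I > 1: normal good (luxury).

2.943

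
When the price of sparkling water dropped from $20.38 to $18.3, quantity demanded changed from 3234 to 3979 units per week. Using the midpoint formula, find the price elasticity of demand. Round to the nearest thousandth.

-1.921

%ΔQ = (3979 − 3234)/[(3234 + 3979)/2] = 745/3606.5 ≈ 0.2066.
%Δp = (18.3 − 20.38)/[(20.38 + 18.3)/2] = -2.08/19.34 ≈ -0.1075.
Arc elasticity E = %ΔQ/%Δp ≈ 0.2066/-0.1075 ≈ -1.921.
|E| > 1: demand is elastic over this range.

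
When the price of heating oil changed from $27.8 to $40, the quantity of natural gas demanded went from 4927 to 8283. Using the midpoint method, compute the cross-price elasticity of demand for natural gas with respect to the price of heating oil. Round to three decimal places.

1.412

%ΔQ_x = (8283 − 4927)/[(4927+8283)/2] = 3356/6605 ≈ 0.5081.
%ΔP_y = (40 − 27.8)/[(27.8+40)/2] ≈ 0.3599.
E_xy = 0.5081/0.3599 ≈ 1.412.
E_xy > 0, so natural gas and heating oil are substitutes.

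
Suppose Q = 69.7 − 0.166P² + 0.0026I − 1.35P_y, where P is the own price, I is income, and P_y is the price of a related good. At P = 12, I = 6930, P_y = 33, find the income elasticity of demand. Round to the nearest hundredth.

First evaluate Q: 69.7 − 0.166(12)² + 0.0026(6930) − 1.35(33) = 69.7 − 23.904 + 18.018 − 44.55 = 19.264.
∂Q/∂I = +0.0026, so E_I = 0.0026·(6930/19.264) ≈ 0.94.
E_I ∈ (0,1): normal good (necessity).

0.94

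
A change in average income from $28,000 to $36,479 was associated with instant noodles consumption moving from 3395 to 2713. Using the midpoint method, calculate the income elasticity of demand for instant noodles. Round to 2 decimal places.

-0.85

%ΔQ = (2713 − 3395)/[(3395+2713)/2] = -682/3054 ≈ -0.2233.
%ΔI = (36,479 − 28,000)/[(28,000+36,479)/2] = 8479/32239.5 ≈ 0.2630.
E_I = %ΔQ/%ΔI ≈ -0.85.
E_I < 0: inferior good.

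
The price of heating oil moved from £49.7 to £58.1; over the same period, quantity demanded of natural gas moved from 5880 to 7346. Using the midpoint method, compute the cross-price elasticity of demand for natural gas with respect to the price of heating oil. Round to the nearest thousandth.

1.422

%ΔQ_x = (7346 − 5880)/[(5880+7346)/2] = 1466/6613 ≈ 0.2217.
%ΔP_y = (58.1 − 49.7)/[(49.7+58.1)/2] ≈ 0.1558.
E_xy = 0.2217/0.1558 ≈ 1.422.
E_xy > 0, so natural gas and heating oil are substitutes.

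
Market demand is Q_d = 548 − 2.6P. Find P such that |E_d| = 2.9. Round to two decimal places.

Set −bP/(a − bP) = −2.9 ⇒ bP = 2.9(a − bP) ⇒ bP(1+2.9) = 2.9·a.
P = 2.9·548/(2.6·3.9) ≈ 156.73.

156.73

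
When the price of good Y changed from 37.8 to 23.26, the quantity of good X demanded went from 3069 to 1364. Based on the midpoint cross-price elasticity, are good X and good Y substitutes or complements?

substitutes

%ΔQ_x = (1364 − 3069)/[(3069+1364)/2] = -1705/2216.5 ≈ -0.7692.
%ΔP_y = (23.26 − 37.8)/[(37.8+23.26)/2] ≈ -0.4763.
E_xy = -0.7692/-0.4763 ≈ 1.615.
E_xy > 0, so the goods are substitutes.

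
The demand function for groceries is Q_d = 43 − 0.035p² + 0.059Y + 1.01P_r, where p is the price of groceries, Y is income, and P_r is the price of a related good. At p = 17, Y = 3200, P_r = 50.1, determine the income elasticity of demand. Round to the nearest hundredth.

First evaluate Q_d: 43 − 0.035(17)² + 0.059(3200) + 1.01(50.1) = 43 − 10.115 + 188.8 + 50.601 = 272.286.
∂Q_d/∂Y = +0.059, so E_I = 0.059·(3200/272.286) ≈ 0.69.
E_I ∈ (0,1): normal good (necessity).

0.69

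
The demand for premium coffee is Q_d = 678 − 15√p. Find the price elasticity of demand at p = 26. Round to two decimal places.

-0.06

At p = 26, Q_d = 601.5147.
dQ_d/dp = −15/(2√p) = −15/(2·5.099).
Point elasticity E = (dQ_d/dp)·(p/Q_d) = -1.4709 × 26/601.5147 ≈ -0.06.
|E| < 1, so demand is inelastic at this price.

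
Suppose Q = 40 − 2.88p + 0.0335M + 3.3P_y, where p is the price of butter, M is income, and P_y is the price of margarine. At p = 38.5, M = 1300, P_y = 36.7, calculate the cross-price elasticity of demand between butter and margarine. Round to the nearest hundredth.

Q = 40 − 2.88(38.5) + 0.0335(1300) + 3.3(36.7) = 40 − 110.88 + 43.55 + 121.11 = 93.78.
∂Q/∂P_y = +3.3, so E_xy = 3.3·(36.7/93.78) ≈ 1.29.
E_xy > 0: the goods are substitutes.

1.29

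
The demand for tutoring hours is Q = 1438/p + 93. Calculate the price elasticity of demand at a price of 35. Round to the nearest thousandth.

-0.306

At p = 35, Q = 134.0857.
dQ/dp = −1438/p² = −1.1739.
Point elasticity E = (dQ/dp)·(p/Q) = -1.1739 × 35/134.0857 ≈ -0.306.
|E| < 1, so demand is inelastic at this price.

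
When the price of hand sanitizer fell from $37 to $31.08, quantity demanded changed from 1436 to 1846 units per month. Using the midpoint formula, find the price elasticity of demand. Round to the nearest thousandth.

%ΔQ = (1846 − 1436)/[(1436 + 1846)/2] = 410/1641 ≈ 0.2498.
%Δp = (31.08 − 37)/[(37 + 31.08)/2] = -5.92/34.04 ≈ -0.1739.
Arc elasticity E = %ΔQ/%Δp ≈ 0.2498/-0.1739 ≈ -1.437.
|E| > 1: demand is elastic over this range.

-1.437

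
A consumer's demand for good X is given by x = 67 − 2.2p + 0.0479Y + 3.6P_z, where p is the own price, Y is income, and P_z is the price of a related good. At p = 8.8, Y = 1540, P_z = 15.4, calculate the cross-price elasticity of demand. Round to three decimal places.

At the given point, x = 67 − 2.2(8.8) + 0.0479(1540) + 3.6(15.4) = 67 − 19.36 + 73.766 + 55.44 = 176.846.
∂x/∂P_z = +3.6, so E_xy = 3.6·(15.4/176.846) ≈ 0.313.
E_xy > 0: the goods are substitutes.

0.313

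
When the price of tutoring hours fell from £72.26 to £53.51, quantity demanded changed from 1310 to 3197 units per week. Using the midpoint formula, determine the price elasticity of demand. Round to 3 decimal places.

-2.808

%ΔQ = (3197 − 1310)/[(1310 + 3197)/2] = 1887/2253.5 ≈ 0.8374.
%ΔP = (53.51 − 72.26)/[(72.26 + 53.51)/2] = -18.75/62.885 ≈ -0.2982.
Arc elasticity E = %ΔQ/%ΔP ≈ 0.8374/-0.2982 ≈ -2.808.
|E| > 1: demand is elastic over this range.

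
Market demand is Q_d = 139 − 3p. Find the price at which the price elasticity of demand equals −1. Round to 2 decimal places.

23.17

For linear demand Q_d = a − bp, E = −bp/(a − bp). |E| = 1 ⇒ bp = a − bp ⇒ p = a/(2b).
p = 139/(2·3) ≈ 23.17.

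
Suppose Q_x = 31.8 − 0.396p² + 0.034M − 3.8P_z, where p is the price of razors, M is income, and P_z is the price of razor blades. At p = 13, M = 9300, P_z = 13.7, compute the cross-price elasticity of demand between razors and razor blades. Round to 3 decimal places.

First evaluate Q_x: 31.8 − 0.396(13)² + 0.034(9300) − 3.8(13.7) = 31.8 − 66.924 + 316.2 − 52.06 = 229.016.
∂Q_x/∂P_z = −3.8, so E_xy = -3.8·(13.7/229.016) ≈ -0.227.
E_xy < 0: the goods are complements.

-0.227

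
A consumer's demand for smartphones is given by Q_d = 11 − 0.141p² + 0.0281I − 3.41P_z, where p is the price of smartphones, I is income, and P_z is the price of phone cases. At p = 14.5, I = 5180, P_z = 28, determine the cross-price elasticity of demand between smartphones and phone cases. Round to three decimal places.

-3.038

At the given point, Q_d = 11 − 0.141(14.5)² + 0.0281(5180) − 3.41(28) = 11 − 29.6453 + 145.558 − 95.48 = 31.4328.
∂Q_d/∂P_z = −3.41, so E_xy = -3.41·(28/31.4328) ≈ -3.038.
E_xy < 0: the goods are complements.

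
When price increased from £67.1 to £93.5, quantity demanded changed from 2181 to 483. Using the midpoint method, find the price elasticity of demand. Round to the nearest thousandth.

%ΔQ = (483 − 2181)/[(2181 + 483)/2] = -1698/1332 ≈ -1.2748.
%ΔP = (93.5 − 67.1)/[(67.1 + 93.5)/2] = 26.4/80.3 ≈ 0.3288.
Arc elasticity E = %ΔQ/%ΔP ≈ -1.2748/0.3288 ≈ -3.877.
|E| > 1: demand is elastic over this range.

-3.877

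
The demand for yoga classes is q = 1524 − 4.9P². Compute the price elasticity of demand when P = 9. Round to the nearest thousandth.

At P = 9, q = 1127.1.
dq/dP = −2·4.9·P = −88.2.
Point elasticity E = (dq/dP)·(P/q) = -88.2 × 9/1127.1 ≈ -0.704.
|E| < 1, so demand is inelastic at this price.

-0.704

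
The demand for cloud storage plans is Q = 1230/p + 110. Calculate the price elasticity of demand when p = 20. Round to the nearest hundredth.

At p = 20, Q = 171.5.
dQ/dp = −1230/p² = −3.075.
Point elasticity E = (dQ/dp)·(p/Q) = -3.075 × 20/171.5 ≈ -0.36.
|E| < 1, so demand is inelastic at this price.

-0.36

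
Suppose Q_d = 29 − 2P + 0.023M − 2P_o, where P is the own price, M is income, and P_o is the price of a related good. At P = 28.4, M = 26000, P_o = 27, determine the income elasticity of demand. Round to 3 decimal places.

1.158

At the given point, Q_d = 29 − 2(28.4) + 0.023(26000) − 2(27) = 29 − 56.8 + 598 − 54 = 516.2.
∂Q_d/∂M = +0.023, so E_I = 0.023·(26000/516.2) ≈ 1.158.
E_I > 1: normal good (luxury).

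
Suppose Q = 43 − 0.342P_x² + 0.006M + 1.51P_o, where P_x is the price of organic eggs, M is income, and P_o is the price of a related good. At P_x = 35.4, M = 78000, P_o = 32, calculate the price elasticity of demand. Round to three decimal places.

First evaluate Q: 43 − 0.342(35.4)² + 0.006(78000) + 1.51(32) = 43 − 428.5807 + 468 + 48.32 = 130.7393.
∂Q/∂P_x = −2·0.342·P_x = -24.2136, so E_p = -24.2136·(35.4/130.7393) ≈ -6.556.
|E_p| > 1: demand is elastic.

-6.556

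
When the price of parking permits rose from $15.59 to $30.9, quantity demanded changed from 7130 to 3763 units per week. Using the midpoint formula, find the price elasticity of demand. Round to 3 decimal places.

%ΔQ = (3763 − 7130)/[(7130 + 3763)/2] = -3367/5446.5 ≈ -0.6182.
%Δp = (30.9 − 15.59)/[(15.59 + 30.9)/2] = 15.31/23.245 ≈ 0.6586.
Arc elasticity E = %ΔQ/%Δp ≈ -0.6182/0.6586 ≈ -0.939.
|E| < 1: demand is inelastic over this range.

-0.939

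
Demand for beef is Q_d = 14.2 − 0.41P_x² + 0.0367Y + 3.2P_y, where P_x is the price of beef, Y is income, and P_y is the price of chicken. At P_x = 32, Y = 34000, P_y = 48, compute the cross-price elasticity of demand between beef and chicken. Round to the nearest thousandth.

At the given point, Q_d = 14.2 − 0.41(32)² + 0.0367(34000) + 3.2(48) = 14.2 − 419.84 + 1247.8 + 153.6 = 995.76.
∂Q_d/∂P_y = +3.2, so E_xy = 3.2·(48/995.76) ≈ 0.154.
E_xy > 0: the goods are substitutes.

0.154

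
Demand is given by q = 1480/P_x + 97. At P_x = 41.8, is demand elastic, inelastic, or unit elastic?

At P_x = 41.8, q = 132.4067.
dq/dP_x = −1480/P_x² = −0.8471.
Point elasticity E = (dq/dP_x)·(P_x/q) = -0.8471 × 41.8/132.4067 ≈ -0.267.
|E| ≈ 0.267 < 1, so demand is inelastic.

inelastic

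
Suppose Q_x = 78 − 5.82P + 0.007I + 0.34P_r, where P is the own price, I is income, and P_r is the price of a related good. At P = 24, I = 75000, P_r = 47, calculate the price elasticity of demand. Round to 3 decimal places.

-0.291

Substituting, Q_x = 78 − 5.82(24) + 0.007(75000) + 0.34(47) = 78 − 139.68 + 525 + 15.98 = 479.3.
∂Q_x/∂P = −5.82, so E_p = (−5.82)·(24/479.3) ≈ -0.291.
|E_p| < 1: demand is inelastic.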